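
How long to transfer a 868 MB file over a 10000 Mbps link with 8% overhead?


Effective throughput = 10000 * (1 - 8/100) = 9200 Mbps
File size in Mb = 868 * 8 = 6944 Mb
Time = 6944 / 9200
Time = 0.7548 seconds


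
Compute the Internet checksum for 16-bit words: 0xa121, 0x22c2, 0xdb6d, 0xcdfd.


Sum all words (with carry folding):
+ 0xa121 = 0xa121
+ 0x22c2 = 0xc3e3
+ 0xdb6d = 0x9f51
+ 0xcdfd = 0x6d4f
One's complement: ~0x6d4f
Checksum = 0x92b0


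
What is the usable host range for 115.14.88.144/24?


Network: 115.14.88.0
Broadcast: 115.14.88.255
First usable = network + 1
Last usable = broadcast - 1
Range: 115.14.88.1 to 115.14.88.254


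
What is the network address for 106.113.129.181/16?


IP:   01101010.01110001.10000001.10110101
Mask: 11111111.11111111.00000000.00000000
AND operation:
Net:  01101010.01110001.00000000.00000000
Network: 106.113.0.0/16


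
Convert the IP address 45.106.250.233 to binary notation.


45 = 00101101
106 = 01101010
250 = 11111010
233 = 11101001
Binary: 00101101.01101010.11111010.11101001


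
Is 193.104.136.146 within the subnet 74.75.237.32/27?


Subnet network: 74.75.237.32
Test IP AND mask: 193.104.136.128
No, 193.104.136.146 is not in 74.75.237.32/27


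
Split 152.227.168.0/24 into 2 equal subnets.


New prefix = 24 + 1 = 25
Each subnet has 128 addresses
  152.227.168.0/25
  152.227.168.128/25
Subnets: 152.227.168.0/25, 152.227.168.128/25


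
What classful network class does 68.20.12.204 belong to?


First octet: 68
Binary: 01000100
0xxxxxxx -> Class A (1-126)
Class A, default mask 255.0.0.0 (/8)


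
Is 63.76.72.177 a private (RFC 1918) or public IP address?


RFC 1918 private ranges:
  10.0.0.0/8 (10.0.0.0 - 10.255.255.255)
  172.16.0.0/12 (172.16.0.0 - 172.31.255.255)
  192.168.0.0/16 (192.168.0.0 - 192.168.255.255)
Public (not in any RFC 1918 range)


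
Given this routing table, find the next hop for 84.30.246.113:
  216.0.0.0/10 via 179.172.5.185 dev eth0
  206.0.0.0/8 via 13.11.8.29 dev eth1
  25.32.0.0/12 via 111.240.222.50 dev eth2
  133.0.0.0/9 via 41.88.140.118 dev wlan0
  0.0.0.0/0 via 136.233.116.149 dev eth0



Longest prefix match for 84.30.246.113:
  /10 216.0.0.0: no
  /8 206.0.0.0: no
  /12 25.32.0.0: no
  /9 133.0.0.0: no
  /0 0.0.0.0: MATCH
Selected: next-hop 136.233.116.149 via eth0 (matched /0)


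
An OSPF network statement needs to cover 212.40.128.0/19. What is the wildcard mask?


Subnet mask: 255.255.224.0
Wildcard = 255.255.255.255 - subnet mask
255 - 255 = 0
255 - 255 = 0
255 - 224 = 31
255 - 0 = 255
Wildcard: 0.0.31.255


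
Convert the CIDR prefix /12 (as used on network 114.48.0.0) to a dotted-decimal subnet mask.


/12 means 12 network bits, 20 host bits
Binary: 11111111111100000000000000000000
Mask: 255.240.0.0


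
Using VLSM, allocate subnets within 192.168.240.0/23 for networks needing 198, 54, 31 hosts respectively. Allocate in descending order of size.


198 hosts -> /24 (254 usable): 192.168.240.0/24
54 hosts -> /26 (62 usable): 192.168.241.0/26
31 hosts -> /26 (62 usable): 192.168.241.64/26
Allocation: 192.168.240.0/24 (198 hosts, 254 usable); 192.168.241.0/26 (54 hosts, 62 usable); 192.168.241.64/26 (31 hosts, 62 usable)


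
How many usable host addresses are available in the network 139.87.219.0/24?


Host bits = 32 - 24 = 8
Total addresses = 2^8 = 256
Usable = total - 2 (network and broadcast)
Usable hosts: 254


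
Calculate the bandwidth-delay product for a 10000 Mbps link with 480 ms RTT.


BDP = bandwidth * RTT
= 10000 Mbps * 480 ms
= 10000 * 1e6 * 480 / 1000 bits
= 4800000000 bits
= 600000000 bytes
= 585937.5 KB
BDP = 4800000000 bits (600000000 bytes)


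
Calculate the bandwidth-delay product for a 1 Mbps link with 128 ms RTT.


BDP = bandwidth * RTT
= 1 Mbps * 128 ms
= 1 * 1e6 * 128 / 1000 bits
= 128000 bits
= 16000 bytes
= 15.625 KB
BDP = 128000 bits (16000 bytes)


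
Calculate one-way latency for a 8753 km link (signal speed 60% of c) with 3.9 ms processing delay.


Speed = 0.6 * 3e5 km/s = 180000 km/s
Propagation delay = 8753 / 180000 = 0.0486 s = 48.6278 ms
Processing delay = 3.9 ms
Total one-way latency = 52.5278 ms


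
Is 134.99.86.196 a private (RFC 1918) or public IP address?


RFC 1918 private ranges:
  10.0.0.0/8 (10.0.0.0 - 10.255.255.255)
  172.16.0.0/12 (172.16.0.0 - 172.31.255.255)
  192.168.0.0/16 (192.168.0.0 - 192.168.255.255)
Public (not in any RFC 1918 range)


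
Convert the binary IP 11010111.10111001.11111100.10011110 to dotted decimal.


11010111 = 215
10111001 = 185
11111100 = 252
10011110 = 158
IP: 215.185.252.158


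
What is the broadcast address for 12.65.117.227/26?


Network: 12.65.117.192/26
Host bits = 6
Set all host bits to 1:
Broadcast: 12.65.117.255


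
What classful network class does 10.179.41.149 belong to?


First octet: 10
Binary: 00001010
0xxxxxxx -> Class A (1-126)
Class A, default mask 255.0.0.0 (/8)


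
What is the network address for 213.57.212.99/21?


IP:   11010101.00111001.11010100.01100011
Mask: 11111111.11111111.11111000.00000000
AND operation:
Net:  11010101.00111001.11010000.00000000
Network: 213.57.208.0/21


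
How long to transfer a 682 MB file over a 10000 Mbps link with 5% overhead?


Effective throughput = 10000 * (1 - 5/100) = 9500 Mbps
File size in Mb = 682 * 8 = 5456 Mb
Time = 5456 / 9500
Time = 0.5743 seconds


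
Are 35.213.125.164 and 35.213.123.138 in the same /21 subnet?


Mask: 255.255.248.0
35.213.125.164 AND mask = 35.213.120.0
35.213.123.138 AND mask = 35.213.120.0
Yes, same subnet (35.213.120.0)


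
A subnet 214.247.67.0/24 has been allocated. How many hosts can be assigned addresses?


Host bits = 32 - 24 = 8
Total addresses = 2^8 = 256
Usable = total - 2 (network and broadcast)
Usable hosts: 254


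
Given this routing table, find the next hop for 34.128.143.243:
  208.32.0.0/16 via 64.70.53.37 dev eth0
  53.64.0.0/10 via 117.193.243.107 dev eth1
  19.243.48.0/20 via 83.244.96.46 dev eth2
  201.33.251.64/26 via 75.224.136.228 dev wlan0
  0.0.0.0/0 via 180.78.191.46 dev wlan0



Longest prefix match for 34.128.143.243:
  /16 208.32.0.0: no
  /10 53.64.0.0: no
  /20 19.243.48.0: no
  /26 201.33.251.64: no
  /0 0.0.0.0: MATCH
Selected: next-hop 180.78.191.46 via wlan0 (matched /0)


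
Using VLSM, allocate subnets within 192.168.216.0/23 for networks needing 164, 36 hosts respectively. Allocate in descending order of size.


164 hosts -> /24 (254 usable): 192.168.216.0/24
36 hosts -> /26 (62 usable): 192.168.217.0/26
Allocation: 192.168.216.0/24 (164 hosts, 254 usable); 192.168.217.0/26 (36 hosts, 62 usable)


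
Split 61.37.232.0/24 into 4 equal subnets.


New prefix = 24 + 2 = 26
Each subnet has 64 addresses
  61.37.232.0/26
  61.37.232.64/26
  61.37.232.128/26
  61.37.232.192/26
Subnets: 61.37.232.0/26, 61.37.232.64/26, 61.37.232.128/26, 61.37.232.192/26


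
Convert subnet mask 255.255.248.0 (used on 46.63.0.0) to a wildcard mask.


Subnet mask: 255.255.248.0
Wildcard = 255.255.255.255 - subnet mask
255 - 255 = 0
255 - 255 = 0
255 - 248 = 7
255 - 0 = 255
Wildcard: 0.0.7.255


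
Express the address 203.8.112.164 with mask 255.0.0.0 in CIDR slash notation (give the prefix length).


Binary: 11111111.00000000.00000000.00000000
Count leading 1s
Prefix: /8


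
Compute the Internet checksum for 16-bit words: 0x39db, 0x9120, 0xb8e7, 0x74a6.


Sum all words (with carry folding):
+ 0x39db = 0x39db
+ 0x9120 = 0xcafb
+ 0xb8e7 = 0x83e3
+ 0x74a6 = 0xf889
One's complement: ~0xf889
Checksum = 0x0776


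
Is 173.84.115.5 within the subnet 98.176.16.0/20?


Subnet network: 98.176.16.0
Test IP AND mask: 173.84.112.0
No, 173.84.115.5 is not in 98.176.16.0/20


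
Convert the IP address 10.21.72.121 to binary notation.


10 = 00001010
21 = 00010101
72 = 01001000
121 = 01111001
Binary: 00001010.00010101.01001000.01111001


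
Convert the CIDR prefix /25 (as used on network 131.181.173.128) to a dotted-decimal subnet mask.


/25 means 25 network bits, 7 host bits
Binary: 11111111111111111111111110000000
Mask: 255.255.255.128


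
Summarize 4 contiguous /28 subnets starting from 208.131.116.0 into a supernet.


Original prefix: /28
Number of subnets: 4 = 2^2
New prefix = 28 - 2 = 26
Supernet: 208.131.116.0/26


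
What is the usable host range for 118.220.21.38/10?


Network: 118.192.0.0
Broadcast: 118.255.255.255
First usable = network + 1
Last usable = broadcast - 1
Range: 118.192.0.1 to 118.255.255.254


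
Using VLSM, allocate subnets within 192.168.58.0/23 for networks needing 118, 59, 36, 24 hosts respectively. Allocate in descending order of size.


118 hosts -> /25 (126 usable): 192.168.58.0/25
59 hosts -> /26 (62 usable): 192.168.58.128/26
36 hosts -> /26 (62 usable): 192.168.58.192/26
24 hosts -> /27 (30 usable): 192.168.59.0/27
Allocation: 192.168.58.0/25 (118 hosts, 126 usable); 192.168.58.128/26 (59 hosts, 62 usable); 192.168.58.192/26 (36 hosts, 62 usable); 192.168.59.0/27 (24 hosts, 30 usable)


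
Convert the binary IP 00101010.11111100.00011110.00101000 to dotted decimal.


00101010 = 42
11111100 = 252
00011110 = 30
00101000 = 40
IP: 42.252.30.40


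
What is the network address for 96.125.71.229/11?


IP:   01100000.01111101.01000111.11100101
Mask: 11111111.11100000.00000000.00000000
AND operation:
Net:  01100000.01100000.00000000.00000000
Network: 96.96.0.0/11


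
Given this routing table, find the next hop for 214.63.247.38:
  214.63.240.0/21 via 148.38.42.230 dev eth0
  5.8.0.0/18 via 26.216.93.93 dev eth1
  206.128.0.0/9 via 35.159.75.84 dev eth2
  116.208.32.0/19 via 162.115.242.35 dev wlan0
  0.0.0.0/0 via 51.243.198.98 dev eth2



Longest prefix match for 214.63.247.38:
  /21 214.63.240.0: MATCH
  /18 5.8.0.0: no
  /9 206.128.0.0: no
  /19 116.208.32.0: no
  /0 0.0.0.0: MATCH
Selected: next-hop 148.38.42.230 via eth0 (matched /21)


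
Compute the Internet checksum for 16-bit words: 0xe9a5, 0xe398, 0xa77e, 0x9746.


Sum all words (with carry folding):
+ 0xe9a5 = 0xe9a5
+ 0xe398 = 0xcd3e
+ 0xa77e = 0x74bd
+ 0x9746 = 0x0c04
One's complement: ~0x0c04
Checksum = 0xf3fb


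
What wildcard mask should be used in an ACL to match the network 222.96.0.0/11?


Subnet mask: 255.224.0.0
Wildcard = 255.255.255.255 - subnet mask
255 - 255 = 0
255 - 224 = 31
255 - 0 = 255
255 - 0 = 255
Wildcard: 0.31.255.255


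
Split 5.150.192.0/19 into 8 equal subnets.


New prefix = 19 + 3 = 22
Each subnet has 1024 addresses
  5.150.192.0/22
  5.150.196.0/22
  5.150.200.0/22
  5.150.204.0/22
  5.150.208.0/22
  5.150.212.0/22
  5.150.216.0/22
  5.150.220.0/22
Subnets: 5.150.192.0/22, 5.150.196.0/22, 5.150.200.0/22, 5.150.204.0/22, 5.150.208.0/22, 5.150.212.0/22, 5.150.216.0/22, 5.150.220.0/22


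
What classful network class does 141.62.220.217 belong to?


First octet: 141
Binary: 10001101
10xxxxxx -> Class B (128-191)
Class B, default mask 255.255.0.0 (/16)


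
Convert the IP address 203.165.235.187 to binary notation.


203 = 11001011
165 = 10100101
235 = 11101011
187 = 10111011
Binary: 11001011.10100101.11101011.10111011


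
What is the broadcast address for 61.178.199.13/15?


Network: 61.178.0.0/15
Host bits = 17
Set all host bits to 1:
Broadcast: 61.179.255.255


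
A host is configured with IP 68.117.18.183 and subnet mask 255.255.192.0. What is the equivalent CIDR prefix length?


Binary: 11111111.11111111.11000000.00000000
Count leading 1s
Prefix: /18


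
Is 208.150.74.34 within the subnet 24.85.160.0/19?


Subnet network: 24.85.160.0
Test IP AND mask: 208.150.64.0
No, 208.150.74.34 is not in 24.85.160.0/19


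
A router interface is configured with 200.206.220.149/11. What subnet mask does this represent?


/11 means 11 network bits, 21 host bits
Binary: 11111111111000000000000000000000
Mask: 255.224.0.0


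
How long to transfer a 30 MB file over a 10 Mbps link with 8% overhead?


Effective throughput = 10 * (1 - 8/100) = 9.2 Mbps
File size in Mb = 30 * 8 = 240 Mb
Time = 240 / 9.2
Time = 26.087 seconds


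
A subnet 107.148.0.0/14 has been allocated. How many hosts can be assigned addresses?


Host bits = 32 - 14 = 18
Total addresses = 2^18 = 262144
Usable = total - 2 (network and broadcast)
Usable hosts: 262142


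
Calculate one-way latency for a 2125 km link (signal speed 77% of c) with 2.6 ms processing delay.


Speed = 0.77 * 3e5 km/s = 231000 km/s
Propagation delay = 2125 / 231000 = 0.0092 s = 9.1991 ms
Processing delay = 2.6 ms
Total one-way latency = 11.7991 ms


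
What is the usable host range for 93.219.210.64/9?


Network: 93.128.0.0
Broadcast: 93.255.255.255
First usable = network + 1
Last usable = broadcast - 1
Range: 93.128.0.1 to 93.255.255.254


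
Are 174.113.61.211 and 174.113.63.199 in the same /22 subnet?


Mask: 255.255.252.0
174.113.61.211 AND mask = 174.113.60.0
174.113.63.199 AND mask = 174.113.60.0
Yes, same subnet (174.113.60.0)


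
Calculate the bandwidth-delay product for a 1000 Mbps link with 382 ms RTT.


BDP = bandwidth * RTT
= 1000 Mbps * 382 ms
= 1000 * 1e6 * 382 / 1000 bits
= 382000000 bits
= 47750000 bytes
= 46630.8594 KB
BDP = 382000000 bits (47750000 bytes)


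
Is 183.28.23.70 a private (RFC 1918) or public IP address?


RFC 1918 private ranges:
  10.0.0.0/8 (10.0.0.0 - 10.255.255.255)
  172.16.0.0/12 (172.16.0.0 - 172.31.255.255)
  192.168.0.0/16 (192.168.0.0 - 192.168.255.255)
Public (not in any RFC 1918 range)


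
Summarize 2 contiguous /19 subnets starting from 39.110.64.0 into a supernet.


Original prefix: /19
Number of subnets: 2 = 2^1
New prefix = 19 - 1 = 18
Supernet: 39.110.64.0/18


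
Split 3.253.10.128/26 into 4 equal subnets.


New prefix = 26 + 2 = 28
Each subnet has 16 addresses
  3.253.10.128/28
  3.253.10.144/28
  3.253.10.160/28
  3.253.10.176/28
Subnets: 3.253.10.128/28, 3.253.10.144/28, 3.253.10.160/28, 3.253.10.176/28


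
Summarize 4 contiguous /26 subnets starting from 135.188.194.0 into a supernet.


Original prefix: /26
Number of subnets: 4 = 2^2
New prefix = 26 - 2 = 24
Supernet: 135.188.194.0/24


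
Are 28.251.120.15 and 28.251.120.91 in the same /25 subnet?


Mask: 255.255.255.128
28.251.120.15 AND mask = 28.251.120.0
28.251.120.91 AND mask = 28.251.120.0
Yes, same subnet (28.251.120.0)


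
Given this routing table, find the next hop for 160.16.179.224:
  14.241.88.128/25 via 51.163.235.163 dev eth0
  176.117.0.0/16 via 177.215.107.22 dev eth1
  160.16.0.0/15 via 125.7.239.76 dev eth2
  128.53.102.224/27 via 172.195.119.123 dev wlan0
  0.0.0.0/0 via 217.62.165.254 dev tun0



Longest prefix match for 160.16.179.224:
  /25 14.241.88.128: no
  /16 176.117.0.0: no
  /15 160.16.0.0: MATCH
  /27 128.53.102.224: no
  /0 0.0.0.0: MATCH
Selected: next-hop 125.7.239.76 via eth2 (matched /15)


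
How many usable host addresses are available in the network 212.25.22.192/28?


Host bits = 32 - 28 = 4
Total addresses = 2^4 = 16
Usable = total - 2 (network and broadcast)
Usable hosts: 14


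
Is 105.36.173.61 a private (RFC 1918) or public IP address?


RFC 1918 private ranges:
  10.0.0.0/8 (10.0.0.0 - 10.255.255.255)
  172.16.0.0/12 (172.16.0.0 - 172.31.255.255)
  192.168.0.0/16 (192.168.0.0 - 192.168.255.255)
Public (not in any RFC 1918 range)


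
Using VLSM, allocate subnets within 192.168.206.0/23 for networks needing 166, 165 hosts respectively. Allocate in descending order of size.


166 hosts -> /24 (254 usable): 192.168.206.0/24
165 hosts -> /24 (254 usable): 192.168.207.0/24
Allocation: 192.168.206.0/24 (166 hosts, 254 usable); 192.168.207.0/24 (165 hosts, 254 usable)


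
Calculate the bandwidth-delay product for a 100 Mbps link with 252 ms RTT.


BDP = bandwidth * RTT
= 100 Mbps * 252 ms
= 100 * 1e6 * 252 / 1000 bits
= 25200000 bits
= 3150000 bytes
= 3076.1719 KB
BDP = 25200000 bits (3150000 bytes)


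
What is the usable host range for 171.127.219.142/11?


Network: 171.96.0.0
Broadcast: 171.127.255.255
First usable = network + 1
Last usable = broadcast - 1
Range: 171.96.0.1 to 171.127.255.254


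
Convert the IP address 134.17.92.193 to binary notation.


134 = 10000110
17 = 00010001
92 = 01011100
193 = 11000001
Binary: 10000110.00010001.01011100.11000001


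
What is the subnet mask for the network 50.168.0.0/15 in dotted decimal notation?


/15 means 15 network bits, 17 host bits
Binary: 11111111111111100000000000000000
Mask: 255.254.0.0


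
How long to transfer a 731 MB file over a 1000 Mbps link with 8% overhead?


Effective throughput = 1000 * (1 - 8/100) = 920 Mbps
File size in Mb = 731 * 8 = 5848 Mb
Time = 5848 / 920
Time = 6.3565 seconds


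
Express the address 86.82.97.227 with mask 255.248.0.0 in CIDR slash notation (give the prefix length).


Binary: 11111111.11111000.00000000.00000000
Count leading 1s
Prefix: /13


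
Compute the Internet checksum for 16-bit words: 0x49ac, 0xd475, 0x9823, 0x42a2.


Sum all words (with carry folding):
+ 0x49ac = 0x49ac
+ 0xd475 = 0x1e22
+ 0x9823 = 0xb645
+ 0x42a2 = 0xf8e7
One's complement: ~0xf8e7
Checksum = 0x0718


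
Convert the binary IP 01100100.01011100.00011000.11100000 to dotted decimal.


01100100 = 100
01011100 = 92
00011000 = 24
11100000 = 224
IP: 100.92.24.224


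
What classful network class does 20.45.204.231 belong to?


First octet: 20
Binary: 00010100
0xxxxxxx -> Class A (1-126)
Class A, default mask 255.0.0.0 (/8)


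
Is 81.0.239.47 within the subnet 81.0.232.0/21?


Subnet network: 81.0.232.0
Test IP AND mask: 81.0.232.0
Yes, 81.0.239.47 is in 81.0.232.0/21


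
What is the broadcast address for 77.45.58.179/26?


Network: 77.45.58.128/26
Host bits = 6
Set all host bits to 1:
Broadcast: 77.45.58.191


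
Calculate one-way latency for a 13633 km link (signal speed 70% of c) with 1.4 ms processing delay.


Speed = 0.7 * 3e5 km/s = 210000 km/s
Propagation delay = 13633 / 210000 = 0.0649 s = 64.919 ms
Processing delay = 1.4 ms
Total one-way latency = 66.319 ms


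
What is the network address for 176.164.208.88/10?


IP:   10110000.10100100.11010000.01011000
Mask: 11111111.11000000.00000000.00000000
AND operation:
Net:  10110000.10000000.00000000.00000000
Network: 176.128.0.0/10


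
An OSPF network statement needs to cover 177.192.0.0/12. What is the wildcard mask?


Subnet mask: 255.240.0.0
Wildcard = 255.255.255.255 - subnet mask
255 - 255 = 0
255 - 240 = 15
255 - 0 = 255
255 - 0 = 255
Wildcard: 0.15.255.255


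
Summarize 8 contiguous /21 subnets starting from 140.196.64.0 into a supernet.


Original prefix: /21
Number of subnets: 8 = 2^3
New prefix = 21 - 3 = 18
Supernet: 140.196.64.0/18


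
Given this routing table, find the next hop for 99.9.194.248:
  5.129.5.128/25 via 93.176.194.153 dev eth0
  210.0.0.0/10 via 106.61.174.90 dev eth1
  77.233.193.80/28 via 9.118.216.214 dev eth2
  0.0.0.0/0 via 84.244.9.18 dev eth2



Longest prefix match for 99.9.194.248:
  /25 5.129.5.128: no
  /10 210.0.0.0: no
  /28 77.233.193.80: no
  /0 0.0.0.0: MATCH
Selected: next-hop 84.244.9.18 via eth2 (matched /0)


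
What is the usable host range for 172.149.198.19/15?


Network: 172.148.0.0
Broadcast: 172.149.255.255
First usable = network + 1
Last usable = broadcast - 1
Range: 172.148.0.1 to 172.149.255.254


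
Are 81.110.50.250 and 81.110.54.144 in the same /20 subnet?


Mask: 255.255.240.0
81.110.50.250 AND mask = 81.110.48.0
81.110.54.144 AND mask = 81.110.48.0
Yes, same subnet (81.110.48.0)


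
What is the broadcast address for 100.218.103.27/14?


Network: 100.216.0.0/14
Host bits = 18
Set all host bits to 1:
Broadcast: 100.219.255.255


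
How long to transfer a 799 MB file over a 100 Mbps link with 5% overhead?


Effective throughput = 100 * (1 - 5/100) = 95 Mbps
File size in Mb = 799 * 8 = 6392 Mb
Time = 6392 / 95
Time = 67.2842 seconds


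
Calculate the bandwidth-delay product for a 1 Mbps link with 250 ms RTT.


BDP = bandwidth * RTT
= 1 Mbps * 250 ms
= 1 * 1e6 * 250 / 1000 bits
= 250000 bits
= 31250 bytes
= 30.5176 KB
BDP = 250000 bits (31250 bytes)


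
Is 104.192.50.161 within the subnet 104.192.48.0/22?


Subnet network: 104.192.48.0
Test IP AND mask: 104.192.48.0
Yes, 104.192.50.161 is in 104.192.48.0/22


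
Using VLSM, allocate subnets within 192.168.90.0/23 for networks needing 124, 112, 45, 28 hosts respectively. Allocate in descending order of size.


124 hosts -> /25 (126 usable): 192.168.90.0/25
112 hosts -> /25 (126 usable): 192.168.90.128/25
45 hosts -> /26 (62 usable): 192.168.91.0/26
28 hosts -> /27 (30 usable): 192.168.91.64/27
Allocation: 192.168.90.0/25 (124 hosts, 126 usable); 192.168.90.128/25 (112 hosts, 126 usable); 192.168.91.0/26 (45 hosts, 62 usable); 192.168.91.64/27 (28 hosts, 30 usable)


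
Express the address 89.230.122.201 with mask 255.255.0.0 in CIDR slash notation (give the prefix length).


Binary: 11111111.11111111.00000000.00000000
Count leading 1s
Prefix: /16


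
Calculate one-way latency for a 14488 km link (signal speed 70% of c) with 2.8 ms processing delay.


Speed = 0.7 * 3e5 km/s = 210000 km/s
Propagation delay = 14488 / 210000 = 0.069 s = 68.9905 ms
Processing delay = 2.8 ms
Total one-way latency = 71.7905 ms


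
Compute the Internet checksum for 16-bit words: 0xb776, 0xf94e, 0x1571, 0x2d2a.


Sum all words (with carry folding):
+ 0xb776 = 0xb776
+ 0xf94e = 0xb0c5
+ 0x1571 = 0xc636
+ 0x2d2a = 0xf360
One's complement: ~0xf360
Checksum = 0x0c9f


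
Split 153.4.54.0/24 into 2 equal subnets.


New prefix = 24 + 1 = 25
Each subnet has 128 addresses
  153.4.54.0/25
  153.4.54.128/25
Subnets: 153.4.54.0/25, 153.4.54.128/25


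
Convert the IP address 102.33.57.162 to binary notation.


102 = 01100110
33 = 00100001
57 = 00111001
162 = 10100010
Binary: 01100110.00100001.00111001.10100010


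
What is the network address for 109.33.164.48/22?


IP:   01101101.00100001.10100100.00110000
Mask: 11111111.11111111.11111100.00000000
AND operation:
Net:  01101101.00100001.10100100.00000000
Network: 109.33.164.0/22


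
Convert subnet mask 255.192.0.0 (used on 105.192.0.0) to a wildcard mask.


Subnet mask: 255.192.0.0
Wildcard = 255.255.255.255 - subnet mask
255 - 255 = 0
255 - 192 = 63
255 - 0 = 255
255 - 0 = 255
Wildcard: 0.63.255.255


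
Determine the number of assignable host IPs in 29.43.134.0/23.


Host bits = 32 - 23 = 9
Total addresses = 2^9 = 512
Usable = total - 2 (network and broadcast)
Usable hosts: 510


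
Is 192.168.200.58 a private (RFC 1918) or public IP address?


RFC 1918 private ranges:
  10.0.0.0/8 (10.0.0.0 - 10.255.255.255)
  172.16.0.0/12 (172.16.0.0 - 172.31.255.255)
  192.168.0.0/16 (192.168.0.0 - 192.168.255.255)
Private (in 192.168.0.0/16)


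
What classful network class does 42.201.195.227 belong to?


First octet: 42
Binary: 00101010
0xxxxxxx -> Class A (1-126)
Class A, default mask 255.0.0.0 (/8)


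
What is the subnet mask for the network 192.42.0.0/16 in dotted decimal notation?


/16 means 16 network bits, 16 host bits
Binary: 11111111111111110000000000000000
Mask: 255.255.0.0


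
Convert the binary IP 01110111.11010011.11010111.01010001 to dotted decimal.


01110111 = 119
11010011 = 211
11010111 = 215
01010001 = 81
IP: 119.211.215.81


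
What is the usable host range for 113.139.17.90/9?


Network: 113.128.0.0
Broadcast: 113.255.255.255
First usable = network + 1
Last usable = broadcast - 1
Range: 113.128.0.1 to 113.255.255.254


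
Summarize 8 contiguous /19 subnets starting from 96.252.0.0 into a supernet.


Original prefix: /19
Number of subnets: 8 = 2^3
New prefix = 19 - 3 = 16
Supernet: 96.252.0.0/16


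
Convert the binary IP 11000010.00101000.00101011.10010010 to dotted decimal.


11000010 = 194
00101000 = 40
00101011 = 43
10010010 = 146
IP: 194.40.43.146


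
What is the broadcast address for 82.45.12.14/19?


Network: 82.45.0.0/19
Host bits = 13
Set all host bits to 1:
Broadcast: 82.45.31.255


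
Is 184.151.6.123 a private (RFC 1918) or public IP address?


RFC 1918 private ranges:
  10.0.0.0/8 (10.0.0.0 - 10.255.255.255)
  172.16.0.0/12 (172.16.0.0 - 172.31.255.255)
  192.168.0.0/16 (192.168.0.0 - 192.168.255.255)
Public (not in any RFC 1918 range)


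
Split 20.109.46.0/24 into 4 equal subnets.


New prefix = 24 + 2 = 26
Each subnet has 64 addresses
  20.109.46.0/26
  20.109.46.64/26
  20.109.46.128/26
  20.109.46.192/26
Subnets: 20.109.46.0/26, 20.109.46.64/26, 20.109.46.128/26, 20.109.46.192/26


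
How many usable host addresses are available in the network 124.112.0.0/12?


Host bits = 32 - 12 = 20
Total addresses = 2^20 = 1048576
Usable = total - 2 (network and broadcast)
Usable hosts: 1048574


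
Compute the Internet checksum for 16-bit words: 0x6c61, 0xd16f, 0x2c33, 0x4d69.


Sum all words (with carry folding):
+ 0x6c61 = 0x6c61
+ 0xd16f = 0x3dd1
+ 0x2c33 = 0x6a04
+ 0x4d69 = 0xb76d
One's complement: ~0xb76d
Checksum = 0x4892


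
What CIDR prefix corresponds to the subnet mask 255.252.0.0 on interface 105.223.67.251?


Binary: 11111111.11111100.00000000.00000000
Count leading 1s
Prefix: /14


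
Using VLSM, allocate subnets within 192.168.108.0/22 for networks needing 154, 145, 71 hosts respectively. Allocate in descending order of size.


154 hosts -> /24 (254 usable): 192.168.108.0/24
145 hosts -> /24 (254 usable): 192.168.109.0/24
71 hosts -> /25 (126 usable): 192.168.110.0/25
Allocation: 192.168.108.0/24 (154 hosts, 254 usable); 192.168.109.0/24 (145 hosts, 254 usable); 192.168.110.0/25 (71 hosts, 126 usable)


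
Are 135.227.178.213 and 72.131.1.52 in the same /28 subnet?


Mask: 255.255.255.240
135.227.178.213 AND mask = 135.227.178.208
72.131.1.52 AND mask = 72.131.1.48
No, different subnets (135.227.178.208 vs 72.131.1.48)


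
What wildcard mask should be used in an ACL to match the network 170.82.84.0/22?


Subnet mask: 255.255.252.0
Wildcard = 255.255.255.255 - subnet mask
255 - 255 = 0
255 - 255 = 0
255 - 252 = 3
255 - 0 = 255
Wildcard: 0.0.3.255


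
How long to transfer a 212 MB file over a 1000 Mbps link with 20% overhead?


Effective throughput = 1000 * (1 - 20/100) = 800 Mbps
File size in Mb = 212 * 8 = 1696 Mb
Time = 1696 / 800
Time = 2.12 seconds


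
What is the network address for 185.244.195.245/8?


IP:   10111001.11110100.11000011.11110101
Mask: 11111111.00000000.00000000.00000000
AND operation:
Net:  10111001.00000000.00000000.00000000
Network: 185.0.0.0/8


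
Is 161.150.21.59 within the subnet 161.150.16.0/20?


Subnet network: 161.150.16.0
Test IP AND mask: 161.150.16.0
Yes, 161.150.21.59 is in 161.150.16.0/20


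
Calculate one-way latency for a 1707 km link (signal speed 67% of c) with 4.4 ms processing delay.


Speed = 0.67 * 3e5 km/s = 201000 km/s
Propagation delay = 1707 / 201000 = 0.0085 s = 8.4925 ms
Processing delay = 4.4 ms
Total one-way latency = 12.8925 ms


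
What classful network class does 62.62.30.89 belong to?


First octet: 62
Binary: 00111110
0xxxxxxx -> Class A (1-126)
Class A, default mask 255.0.0.0 (/8)


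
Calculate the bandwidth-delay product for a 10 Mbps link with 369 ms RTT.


BDP = bandwidth * RTT
= 10 Mbps * 369 ms
= 10 * 1e6 * 369 / 1000 bits
= 3690000 bits
= 461250 bytes
= 450.4395 KB
BDP = 3690000 bits (461250 bytes)


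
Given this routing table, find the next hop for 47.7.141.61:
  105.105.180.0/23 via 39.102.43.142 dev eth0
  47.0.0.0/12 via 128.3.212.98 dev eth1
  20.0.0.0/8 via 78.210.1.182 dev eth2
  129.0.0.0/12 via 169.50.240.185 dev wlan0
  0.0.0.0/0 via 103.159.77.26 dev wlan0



Longest prefix match for 47.7.141.61:
  /23 105.105.180.0: no
  /12 47.0.0.0: MATCH
  /8 20.0.0.0: no
  /12 129.0.0.0: no
  /0 0.0.0.0: MATCH
Selected: next-hop 128.3.212.98 via eth1 (matched /12)


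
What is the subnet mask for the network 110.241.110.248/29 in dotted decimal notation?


/29 means 29 network bits, 3 host bits
Binary: 11111111111111111111111111111000
Mask: 255.255.255.248


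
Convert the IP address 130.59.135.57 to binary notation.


130 = 10000010
59 = 00111011
135 = 10000111
57 = 00111001
Binary: 10000010.00111011.10000111.00111001


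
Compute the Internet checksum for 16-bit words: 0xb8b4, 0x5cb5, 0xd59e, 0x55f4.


Sum all words (with carry folding):
+ 0xb8b4 = 0xb8b4
+ 0x5cb5 = 0x156a
+ 0xd59e = 0xeb08
+ 0x55f4 = 0x40fd
One's complement: ~0x40fd
Checksum = 0xbf02


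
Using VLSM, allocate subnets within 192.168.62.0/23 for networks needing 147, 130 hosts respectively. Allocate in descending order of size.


147 hosts -> /24 (254 usable): 192.168.62.0/24
130 hosts -> /24 (254 usable): 192.168.63.0/24
Allocation: 192.168.62.0/24 (147 hosts, 254 usable); 192.168.63.0/24 (130 hosts, 254 usable)


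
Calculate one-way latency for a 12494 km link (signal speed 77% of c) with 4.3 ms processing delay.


Speed = 0.77 * 3e5 km/s = 231000 km/s
Propagation delay = 12494 / 231000 = 0.0541 s = 54.0866 ms
Processing delay = 4.3 ms
Total one-way latency = 58.3866 ms


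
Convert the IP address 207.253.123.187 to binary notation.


207 = 11001111
253 = 11111101
123 = 01111011
187 = 10111011
Binary: 11001111.11111101.01111011.10111011


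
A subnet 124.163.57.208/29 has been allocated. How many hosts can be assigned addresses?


Host bits = 32 - 29 = 3
Total addresses = 2^3 = 8
Usable = total - 2 (network and broadcast)
Usable hosts: 6


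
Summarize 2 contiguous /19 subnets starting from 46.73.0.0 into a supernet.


Original prefix: /19
Number of subnets: 2 = 2^1
New prefix = 19 - 1 = 18
Supernet: 46.73.0.0/18


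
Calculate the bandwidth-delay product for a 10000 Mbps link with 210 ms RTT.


BDP = bandwidth * RTT
= 10000 Mbps * 210 ms
= 10000 * 1e6 * 210 / 1000 bits
= 2100000000 bits
= 262500000 bytes
= 256347.6562 KB
BDP = 2100000000 bits (262500000 bytes)


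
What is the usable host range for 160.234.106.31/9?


Network: 160.128.0.0
Broadcast: 160.255.255.255
First usable = network + 1
Last usable = broadcast - 1
Range: 160.128.0.1 to 160.255.255.254


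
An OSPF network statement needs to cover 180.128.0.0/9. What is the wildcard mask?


Subnet mask: 255.128.0.0
Wildcard = 255.255.255.255 - subnet mask
255 - 255 = 0
255 - 128 = 127
255 - 0 = 255
255 - 0 = 255
Wildcard: 0.127.255.255


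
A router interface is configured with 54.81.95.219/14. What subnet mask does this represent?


/14 means 14 network bits, 18 host bits
Binary: 11111111111111000000000000000000
Mask: 255.252.0.0


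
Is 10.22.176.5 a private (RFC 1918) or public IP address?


RFC 1918 private ranges:
  10.0.0.0/8 (10.0.0.0 - 10.255.255.255)
  172.16.0.0/12 (172.16.0.0 - 172.31.255.255)
  192.168.0.0/16 (192.168.0.0 - 192.168.255.255)
Private (in 10.0.0.0/8)


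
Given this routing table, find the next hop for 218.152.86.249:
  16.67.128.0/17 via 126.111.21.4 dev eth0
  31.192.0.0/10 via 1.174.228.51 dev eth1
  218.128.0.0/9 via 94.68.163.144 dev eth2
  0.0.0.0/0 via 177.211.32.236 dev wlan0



Longest prefix match for 218.152.86.249:
  /17 16.67.128.0: no
  /10 31.192.0.0: no
  /9 218.128.0.0: MATCH
  /0 0.0.0.0: MATCH
Selected: next-hop 94.68.163.144 via eth2 (matched /9)


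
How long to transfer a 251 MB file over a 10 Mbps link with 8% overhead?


Effective throughput = 10 * (1 - 8/100) = 9.2 Mbps
File size in Mb = 251 * 8 = 2008 Mb
Time = 2008 / 9.2
Time = 218.2609 seconds


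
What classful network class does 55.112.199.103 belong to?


First octet: 55
Binary: 00110111
0xxxxxxx -> Class A (1-126)
Class A, default mask 255.0.0.0 (/8)


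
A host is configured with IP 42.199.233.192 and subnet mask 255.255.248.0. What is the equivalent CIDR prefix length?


Binary: 11111111.11111111.11111000.00000000
Count leading 1s
Prefix: /21


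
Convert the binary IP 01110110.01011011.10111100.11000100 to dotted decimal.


01110110 = 118
01011011 = 91
10111100 = 188
11000100 = 196
IP: 118.91.188.196


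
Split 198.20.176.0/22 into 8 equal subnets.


New prefix = 22 + 3 = 25
Each subnet has 128 addresses
  198.20.176.0/25
  198.20.176.128/25
  198.20.177.0/25
  198.20.177.128/25
  198.20.178.0/25
  198.20.178.128/25
  198.20.179.0/25
  198.20.179.128/25
Subnets: 198.20.176.0/25, 198.20.176.128/25, 198.20.177.0/25, 198.20.177.128/25, 198.20.178.0/25, 198.20.178.128/25, 198.20.179.0/25, 198.20.179.128/25


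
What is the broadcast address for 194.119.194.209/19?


Network: 194.119.192.0/19
Host bits = 13
Set all host bits to 1:
Broadcast: 194.119.223.255


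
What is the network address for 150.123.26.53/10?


IP:   10010110.01111011.00011010.00110101
Mask: 11111111.11000000.00000000.00000000
AND operation:
Net:  10010110.01000000.00000000.00000000
Network: 150.64.0.0/10


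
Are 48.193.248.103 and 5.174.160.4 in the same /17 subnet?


Mask: 255.255.128.0
48.193.248.103 AND mask = 48.193.128.0
5.174.160.4 AND mask = 5.174.128.0
No, different subnets (48.193.128.0 vs 5.174.128.0)


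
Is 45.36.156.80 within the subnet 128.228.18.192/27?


Subnet network: 128.228.18.192
Test IP AND mask: 45.36.156.64
No, 45.36.156.80 is not in 128.228.18.192/27


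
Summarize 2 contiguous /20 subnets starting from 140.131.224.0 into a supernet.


Original prefix: /20
Number of subnets: 2 = 2^1
New prefix = 20 - 1 = 19
Supernet: 140.131.224.0/19


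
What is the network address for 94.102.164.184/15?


IP:   01011110.01100110.10100100.10111000
Mask: 11111111.11111110.00000000.00000000
AND operation:
Net:  01011110.01100110.00000000.00000000
Network: 94.102.0.0/15


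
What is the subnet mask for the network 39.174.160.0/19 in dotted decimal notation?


/19 means 19 network bits, 13 host bits
Binary: 11111111111111111110000000000000
Mask: 255.255.224.0


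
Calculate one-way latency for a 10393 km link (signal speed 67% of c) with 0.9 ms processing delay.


Speed = 0.67 * 3e5 km/s = 201000 km/s
Propagation delay = 10393 / 201000 = 0.0517 s = 51.7065 ms
Processing delay = 0.9 ms
Total one-way latency = 52.6065 ms


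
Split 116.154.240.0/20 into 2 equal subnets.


New prefix = 20 + 1 = 21
Each subnet has 2048 addresses
  116.154.240.0/21
  116.154.248.0/21
Subnets: 116.154.240.0/21, 116.154.248.0/21


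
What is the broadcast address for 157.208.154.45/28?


Network: 157.208.154.32/28
Host bits = 4
Set all host bits to 1:
Broadcast: 157.208.154.47


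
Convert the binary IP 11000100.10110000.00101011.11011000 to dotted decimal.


11000100 = 196
10110000 = 176
00101011 = 43
11011000 = 216
IP: 196.176.43.216


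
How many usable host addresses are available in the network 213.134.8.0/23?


Host bits = 32 - 23 = 9
Total addresses = 2^9 = 512
Usable = total - 2 (network and broadcast)
Usable hosts: 510


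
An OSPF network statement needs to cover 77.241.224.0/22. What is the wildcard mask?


Subnet mask: 255.255.252.0
Wildcard = 255.255.255.255 - subnet mask
255 - 255 = 0
255 - 255 = 0
255 - 252 = 3
255 - 0 = 255
Wildcard: 0.0.3.255


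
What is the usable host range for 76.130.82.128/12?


Network: 76.128.0.0
Broadcast: 76.143.255.255
First usable = network + 1
Last usable = broadcast - 1
Range: 76.128.0.1 to 76.143.255.254


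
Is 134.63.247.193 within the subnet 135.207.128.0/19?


Subnet network: 135.207.128.0
Test IP AND mask: 134.63.224.0
No, 134.63.247.193 is not in 135.207.128.0/19


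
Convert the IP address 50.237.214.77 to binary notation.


50 = 00110010
237 = 11101101
214 = 11010110
77 = 01001101
Binary: 00110010.11101101.11010110.01001101


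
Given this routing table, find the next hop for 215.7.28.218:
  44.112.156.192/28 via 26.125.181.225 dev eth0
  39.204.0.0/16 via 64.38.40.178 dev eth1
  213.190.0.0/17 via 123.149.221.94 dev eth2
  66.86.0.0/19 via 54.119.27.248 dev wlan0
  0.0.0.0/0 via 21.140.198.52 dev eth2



Longest prefix match for 215.7.28.218:
  /28 44.112.156.192: no
  /16 39.204.0.0: no
  /17 213.190.0.0: no
  /19 66.86.0.0: no
  /0 0.0.0.0: MATCH
Selected: next-hop 21.140.198.52 via eth2 (matched /0)


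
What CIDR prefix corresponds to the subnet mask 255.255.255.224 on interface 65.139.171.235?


Binary: 11111111.11111111.11111111.11100000
Count leading 1s
Prefix: /27


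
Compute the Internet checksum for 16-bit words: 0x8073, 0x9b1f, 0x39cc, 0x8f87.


Sum all words (with carry folding):
+ 0x8073 = 0x8073
+ 0x9b1f = 0x1b93
+ 0x39cc = 0x555f
+ 0x8f87 = 0xe4e6
One's complement: ~0xe4e6
Checksum = 0x1b19


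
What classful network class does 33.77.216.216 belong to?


First octet: 33
Binary: 00100001
0xxxxxxx -> Class A (1-126)
Class A, default mask 255.0.0.0 (/8)


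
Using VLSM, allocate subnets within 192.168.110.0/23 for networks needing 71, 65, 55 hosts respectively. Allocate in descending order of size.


71 hosts -> /25 (126 usable): 192.168.110.0/25
65 hosts -> /25 (126 usable): 192.168.110.128/25
55 hosts -> /26 (62 usable): 192.168.111.0/26
Allocation: 192.168.110.0/25 (71 hosts, 126 usable); 192.168.110.128/25 (65 hosts, 126 usable); 192.168.111.0/26 (55 hosts, 62 usable)


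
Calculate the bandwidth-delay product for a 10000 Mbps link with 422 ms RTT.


BDP = bandwidth * RTT
= 10000 Mbps * 422 ms
= 10000 * 1e6 * 422 / 1000 bits
= 4220000000 bits
= 527500000 bytes
= 515136.7188 KB
BDP = 4220000000 bits (527500000 bytes)


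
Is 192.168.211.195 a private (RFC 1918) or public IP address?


RFC 1918 private ranges:
  10.0.0.0/8 (10.0.0.0 - 10.255.255.255)
  172.16.0.0/12 (172.16.0.0 - 172.31.255.255)
  192.168.0.0/16 (192.168.0.0 - 192.168.255.255)
Private (in 192.168.0.0/16)


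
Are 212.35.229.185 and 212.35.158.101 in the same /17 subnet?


Mask: 255.255.128.0
212.35.229.185 AND mask = 212.35.128.0
212.35.158.101 AND mask = 212.35.128.0
Yes, same subnet (212.35.128.0)


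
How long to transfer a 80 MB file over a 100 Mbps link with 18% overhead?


Effective throughput = 100 * (1 - 18/100) = 82 Mbps
File size in Mb = 80 * 8 = 640 Mb
Time = 640 / 82
Time = 7.8049 seconds


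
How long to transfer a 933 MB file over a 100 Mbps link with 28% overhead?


Effective throughput = 100 * (1 - 28/100) = 72 Mbps
File size in Mb = 933 * 8 = 7464 Mb
Time = 7464 / 72
Time = 103.6667 seconds


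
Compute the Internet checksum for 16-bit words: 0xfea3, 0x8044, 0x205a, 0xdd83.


Sum all words (with carry folding):
+ 0xfea3 = 0xfea3
+ 0x8044 = 0x7ee8
+ 0x205a = 0x9f42
+ 0xdd83 = 0x7cc6
One's complement: ~0x7cc6
Checksum = 0x8339


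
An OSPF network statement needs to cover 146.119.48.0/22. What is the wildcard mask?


Subnet mask: 255.255.252.0
Wildcard = 255.255.255.255 - subnet mask
255 - 255 = 0
255 - 255 = 0
255 - 252 = 3
255 - 0 = 255
Wildcard: 0.0.3.255


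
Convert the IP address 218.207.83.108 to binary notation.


218 = 11011010
207 = 11001111
83 = 01010011
108 = 01101100
Binary: 11011010.11001111.01010011.01101100


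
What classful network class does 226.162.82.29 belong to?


First octet: 226
Binary: 11100010
1110xxxx -> Class D (224-239)
Class D (multicast), default mask N/A


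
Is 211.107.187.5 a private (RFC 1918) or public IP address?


RFC 1918 private ranges:
  10.0.0.0/8 (10.0.0.0 - 10.255.255.255)
  172.16.0.0/12 (172.16.0.0 - 172.31.255.255)
  192.168.0.0/16 (192.168.0.0 - 192.168.255.255)
Public (not in any RFC 1918 range)


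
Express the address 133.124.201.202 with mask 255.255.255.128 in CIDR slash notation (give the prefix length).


Binary: 11111111.11111111.11111111.10000000
Count leading 1s
Prefix: /25


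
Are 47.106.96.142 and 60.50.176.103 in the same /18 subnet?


Mask: 255.255.192.0
47.106.96.142 AND mask = 47.106.64.0
60.50.176.103 AND mask = 60.50.128.0
No, different subnets (47.106.64.0 vs 60.50.128.0)
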